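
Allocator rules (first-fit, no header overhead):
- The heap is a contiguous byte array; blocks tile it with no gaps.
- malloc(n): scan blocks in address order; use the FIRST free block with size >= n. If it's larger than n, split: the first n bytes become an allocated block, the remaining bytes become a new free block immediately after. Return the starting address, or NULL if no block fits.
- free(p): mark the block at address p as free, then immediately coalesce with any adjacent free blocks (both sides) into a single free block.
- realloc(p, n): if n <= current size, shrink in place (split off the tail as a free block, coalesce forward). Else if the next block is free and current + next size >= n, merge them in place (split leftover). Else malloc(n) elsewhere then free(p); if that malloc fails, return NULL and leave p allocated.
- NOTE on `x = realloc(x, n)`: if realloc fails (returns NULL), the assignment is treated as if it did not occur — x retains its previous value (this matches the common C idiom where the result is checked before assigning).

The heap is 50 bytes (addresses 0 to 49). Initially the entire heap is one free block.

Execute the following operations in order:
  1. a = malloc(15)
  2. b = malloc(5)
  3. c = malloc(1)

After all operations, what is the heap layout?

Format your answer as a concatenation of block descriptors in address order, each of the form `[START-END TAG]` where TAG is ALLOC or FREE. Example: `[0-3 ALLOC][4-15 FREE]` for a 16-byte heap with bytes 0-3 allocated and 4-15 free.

Answer: [0-14 ALLOC][15-19 ALLOC][20-20 ALLOC][21-49 FREE]

Derivation:
Op 1: a = malloc(15) -> a = 0; heap: [0-14 ALLOC][15-49 FREE]
Op 2: b = malloc(5) -> b = 15; heap: [0-14 ALLOC][15-19 ALLOC][20-49 FREE]
Op 3: c = malloc(1) -> c = 20; heap: [0-14 ALLOC][15-19 ALLOC][20-20 ALLOC][21-49 FREE]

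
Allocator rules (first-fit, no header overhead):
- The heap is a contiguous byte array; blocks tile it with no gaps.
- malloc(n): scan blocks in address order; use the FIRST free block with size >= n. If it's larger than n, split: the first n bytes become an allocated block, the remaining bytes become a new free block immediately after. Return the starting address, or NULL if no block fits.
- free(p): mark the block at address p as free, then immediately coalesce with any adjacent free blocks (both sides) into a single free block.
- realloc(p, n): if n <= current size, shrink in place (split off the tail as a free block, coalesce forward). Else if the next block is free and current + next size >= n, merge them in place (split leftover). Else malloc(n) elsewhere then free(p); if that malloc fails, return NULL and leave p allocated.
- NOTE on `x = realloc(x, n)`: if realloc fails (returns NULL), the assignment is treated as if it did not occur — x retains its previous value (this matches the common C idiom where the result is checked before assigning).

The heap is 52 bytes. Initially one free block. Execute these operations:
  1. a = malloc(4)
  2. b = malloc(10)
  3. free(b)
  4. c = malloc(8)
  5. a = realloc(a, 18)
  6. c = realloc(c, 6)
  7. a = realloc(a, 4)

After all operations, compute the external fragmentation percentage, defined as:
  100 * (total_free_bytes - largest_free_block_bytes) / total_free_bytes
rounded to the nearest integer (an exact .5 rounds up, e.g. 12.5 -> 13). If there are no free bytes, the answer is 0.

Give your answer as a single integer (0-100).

Answer: 14

Derivation:
Op 1: a = malloc(4) -> a = 0; heap: [0-3 ALLOC][4-51 FREE]
Op 2: b = malloc(10) -> b = 4; heap: [0-3 ALLOC][4-13 ALLOC][14-51 FREE]
Op 3: free(b) -> (freed b); heap: [0-3 ALLOC][4-51 FREE]
Op 4: c = malloc(8) -> c = 4; heap: [0-3 ALLOC][4-11 ALLOC][12-51 FREE]
Op 5: a = realloc(a, 18) -> a = 12; heap: [0-3 FREE][4-11 ALLOC][12-29 ALLOC][30-51 FREE]
Op 6: c = realloc(c, 6) -> c = 4; heap: [0-3 FREE][4-9 ALLOC][10-11 FREE][12-29 ALLOC][30-51 FREE]
Op 7: a = realloc(a, 4) -> a = 12; heap: [0-3 FREE][4-9 ALLOC][10-11 FREE][12-15 ALLOC][16-51 FREE]
Free blocks: [4 2 36] total_free=42 largest=36 -> 100*(42-36)/42 = 600/42 ≈ 14.286 -> rounds to 14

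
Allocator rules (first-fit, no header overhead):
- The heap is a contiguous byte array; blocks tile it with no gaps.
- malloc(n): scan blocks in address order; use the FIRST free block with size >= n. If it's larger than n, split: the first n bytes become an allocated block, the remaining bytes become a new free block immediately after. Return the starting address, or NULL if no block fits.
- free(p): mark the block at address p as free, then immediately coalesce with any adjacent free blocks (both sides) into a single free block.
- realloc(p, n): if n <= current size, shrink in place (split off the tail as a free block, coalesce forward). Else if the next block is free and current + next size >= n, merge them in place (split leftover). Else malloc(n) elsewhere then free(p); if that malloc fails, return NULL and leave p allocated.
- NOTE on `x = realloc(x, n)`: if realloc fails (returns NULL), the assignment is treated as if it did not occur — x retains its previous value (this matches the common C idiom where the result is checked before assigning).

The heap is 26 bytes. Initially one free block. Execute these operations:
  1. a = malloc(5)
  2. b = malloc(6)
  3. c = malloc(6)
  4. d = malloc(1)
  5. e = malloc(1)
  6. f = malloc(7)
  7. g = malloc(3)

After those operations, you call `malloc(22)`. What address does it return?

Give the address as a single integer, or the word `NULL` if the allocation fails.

Op 1: a = malloc(5) -> a = 0; heap: [0-4 ALLOC][5-25 FREE]
Op 2: b = malloc(6) -> b = 5; heap: [0-4 ALLOC][5-10 ALLOC][11-25 FREE]
Op 3: c = malloc(6) -> c = 11; heap: [0-4 ALLOC][5-10 ALLOC][11-16 ALLOC][17-25 FREE]
Op 4: d = malloc(1) -> d = 17; heap: [0-4 ALLOC][5-10 ALLOC][11-16 ALLOC][17-17 ALLOC][18-25 FREE]
Op 5: e = malloc(1) -> e = 18; heap: [0-4 ALLOC][5-10 ALLOC][11-16 ALLOC][17-17 ALLOC][18-18 ALLOC][19-25 FREE]
Op 6: f = malloc(7) -> f = 19; heap: [0-4 ALLOC][5-10 ALLOC][11-16 ALLOC][17-17 ALLOC][18-18 ALLOC][19-25 ALLOC]
Op 7: g = malloc(3) -> g = NULL; heap: [0-4 ALLOC][5-10 ALLOC][11-16 ALLOC][17-17 ALLOC][18-18 ALLOC][19-25 ALLOC]
malloc(22): first-fit scan over [0-4 ALLOC][5-10 ALLOC][11-16 ALLOC][17-17 ALLOC][18-18 ALLOC][19-25 ALLOC] -> NULL

Answer: NULL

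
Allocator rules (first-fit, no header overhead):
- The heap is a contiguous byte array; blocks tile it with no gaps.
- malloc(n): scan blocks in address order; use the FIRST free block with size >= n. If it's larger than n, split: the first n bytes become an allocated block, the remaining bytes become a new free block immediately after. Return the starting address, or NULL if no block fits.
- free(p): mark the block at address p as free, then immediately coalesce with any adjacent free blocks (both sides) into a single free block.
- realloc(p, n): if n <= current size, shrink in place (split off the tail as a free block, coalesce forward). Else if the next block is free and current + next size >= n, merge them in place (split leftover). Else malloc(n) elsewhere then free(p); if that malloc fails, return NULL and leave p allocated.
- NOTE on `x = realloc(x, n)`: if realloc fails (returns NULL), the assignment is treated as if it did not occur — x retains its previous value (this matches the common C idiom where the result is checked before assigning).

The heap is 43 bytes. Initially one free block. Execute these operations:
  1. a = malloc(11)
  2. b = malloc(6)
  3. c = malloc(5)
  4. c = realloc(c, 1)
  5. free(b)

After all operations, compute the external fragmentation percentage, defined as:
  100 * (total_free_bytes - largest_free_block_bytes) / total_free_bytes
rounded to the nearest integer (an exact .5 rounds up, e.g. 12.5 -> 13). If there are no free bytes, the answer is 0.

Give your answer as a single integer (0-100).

Op 1: a = malloc(11) -> a = 0; heap: [0-10 ALLOC][11-42 FREE]
Op 2: b = malloc(6) -> b = 11; heap: [0-10 ALLOC][11-16 ALLOC][17-42 FREE]
Op 3: c = malloc(5) -> c = 17; heap: [0-10 ALLOC][11-16 ALLOC][17-21 ALLOC][22-42 FREE]
Op 4: c = realloc(c, 1) -> c = 17; heap: [0-10 ALLOC][11-16 ALLOC][17-17 ALLOC][18-42 FREE]
Op 5: free(b) -> (freed b); heap: [0-10 ALLOC][11-16 FREE][17-17 ALLOC][18-42 FREE]
Free blocks: [6 25] total_free=31 largest=25 -> 100*(31-25)/31 = 600/31 ≈ 19.355 -> rounds to 19

Answer: 19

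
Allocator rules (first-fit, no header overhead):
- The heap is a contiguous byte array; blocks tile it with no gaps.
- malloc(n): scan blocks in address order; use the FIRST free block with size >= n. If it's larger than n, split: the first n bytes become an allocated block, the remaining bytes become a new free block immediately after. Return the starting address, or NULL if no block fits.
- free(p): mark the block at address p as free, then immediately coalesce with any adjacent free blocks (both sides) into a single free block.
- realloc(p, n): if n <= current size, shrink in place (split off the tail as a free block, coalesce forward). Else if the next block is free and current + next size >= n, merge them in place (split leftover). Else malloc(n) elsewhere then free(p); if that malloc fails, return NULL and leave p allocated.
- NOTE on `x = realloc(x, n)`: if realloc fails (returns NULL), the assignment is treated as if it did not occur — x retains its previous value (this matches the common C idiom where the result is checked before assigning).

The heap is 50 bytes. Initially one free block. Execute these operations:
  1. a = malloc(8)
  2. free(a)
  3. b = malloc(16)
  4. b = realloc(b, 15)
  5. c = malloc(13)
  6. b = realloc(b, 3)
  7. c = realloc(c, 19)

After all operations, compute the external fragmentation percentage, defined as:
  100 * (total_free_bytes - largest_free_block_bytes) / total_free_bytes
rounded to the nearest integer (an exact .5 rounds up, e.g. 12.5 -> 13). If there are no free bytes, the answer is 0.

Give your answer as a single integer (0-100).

Op 1: a = malloc(8) -> a = 0; heap: [0-7 ALLOC][8-49 FREE]
Op 2: free(a) -> (freed a); heap: [0-49 FREE]
Op 3: b = malloc(16) -> b = 0; heap: [0-15 ALLOC][16-49 FREE]
Op 4: b = realloc(b, 15) -> b = 0; heap: [0-14 ALLOC][15-49 FREE]
Op 5: c = malloc(13) -> c = 15; heap: [0-14 ALLOC][15-27 ALLOC][28-49 FREE]
Op 6: b = realloc(b, 3) -> b = 0; heap: [0-2 ALLOC][3-14 FREE][15-27 ALLOC][28-49 FREE]
Op 7: c = realloc(c, 19) -> c = 15; heap: [0-2 ALLOC][3-14 FREE][15-33 ALLOC][34-49 FREE]
Free blocks: [12 16] total_free=28 largest=16 -> 100*(28-16)/28 = 1200/28 ≈ 42.857 -> rounds to 43

Answer: 43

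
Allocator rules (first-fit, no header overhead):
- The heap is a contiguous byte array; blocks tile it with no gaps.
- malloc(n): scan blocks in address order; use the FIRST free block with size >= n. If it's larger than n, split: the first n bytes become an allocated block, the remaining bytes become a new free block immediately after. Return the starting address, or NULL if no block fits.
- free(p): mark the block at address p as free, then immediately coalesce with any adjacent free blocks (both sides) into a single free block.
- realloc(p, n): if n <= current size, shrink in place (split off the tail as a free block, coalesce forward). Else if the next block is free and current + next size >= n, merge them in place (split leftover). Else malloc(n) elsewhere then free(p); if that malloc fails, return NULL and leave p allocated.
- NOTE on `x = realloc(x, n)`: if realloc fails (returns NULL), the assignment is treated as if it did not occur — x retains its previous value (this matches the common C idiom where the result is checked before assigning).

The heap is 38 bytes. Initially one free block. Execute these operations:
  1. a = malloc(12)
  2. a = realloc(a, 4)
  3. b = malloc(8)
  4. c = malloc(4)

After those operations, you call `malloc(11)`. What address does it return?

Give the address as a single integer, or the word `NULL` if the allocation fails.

Op 1: a = malloc(12) -> a = 0; heap: [0-11 ALLOC][12-37 FREE]
Op 2: a = realloc(a, 4) -> a = 0; heap: [0-3 ALLOC][4-37 FREE]
Op 3: b = malloc(8) -> b = 4; heap: [0-3 ALLOC][4-11 ALLOC][12-37 FREE]
Op 4: c = malloc(4) -> c = 12; heap: [0-3 ALLOC][4-11 ALLOC][12-15 ALLOC][16-37 FREE]
malloc(11): first-fit scan over [0-3 ALLOC][4-11 ALLOC][12-15 ALLOC][16-37 FREE] -> 16

Answer: 16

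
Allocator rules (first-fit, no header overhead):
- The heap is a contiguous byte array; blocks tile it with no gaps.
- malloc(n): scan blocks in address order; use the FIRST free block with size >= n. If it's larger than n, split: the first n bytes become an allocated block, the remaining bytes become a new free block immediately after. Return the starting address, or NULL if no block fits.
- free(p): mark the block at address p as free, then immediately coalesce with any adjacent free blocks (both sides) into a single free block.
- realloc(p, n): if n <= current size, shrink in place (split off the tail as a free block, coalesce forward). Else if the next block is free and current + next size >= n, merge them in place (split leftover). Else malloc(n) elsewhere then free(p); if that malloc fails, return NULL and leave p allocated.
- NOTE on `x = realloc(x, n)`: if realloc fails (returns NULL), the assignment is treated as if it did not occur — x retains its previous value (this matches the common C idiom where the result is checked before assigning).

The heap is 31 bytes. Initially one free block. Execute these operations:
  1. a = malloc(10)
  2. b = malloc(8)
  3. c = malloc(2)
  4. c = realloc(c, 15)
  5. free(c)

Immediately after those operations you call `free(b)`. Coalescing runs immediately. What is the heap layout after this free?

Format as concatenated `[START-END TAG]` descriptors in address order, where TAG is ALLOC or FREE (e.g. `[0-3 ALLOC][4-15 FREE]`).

Op 1: a = malloc(10) -> a = 0; heap: [0-9 ALLOC][10-30 FREE]
Op 2: b = malloc(8) -> b = 10; heap: [0-9 ALLOC][10-17 ALLOC][18-30 FREE]
Op 3: c = malloc(2) -> c = 18; heap: [0-9 ALLOC][10-17 ALLOC][18-19 ALLOC][20-30 FREE]
Op 4: c = realloc(c, 15) -> NULL (c unchanged); heap: [0-9 ALLOC][10-17 ALLOC][18-19 ALLOC][20-30 FREE]
Op 5: free(c) -> (freed c); heap: [0-9 ALLOC][10-17 ALLOC][18-30 FREE]
free(b): b = 10 -> block [10-17 ALLOC]; mark free, coalesce with adjacent free neighbors -> [0-9 ALLOC][10-30 FREE]

Answer: [0-9 ALLOC][10-30 FREE]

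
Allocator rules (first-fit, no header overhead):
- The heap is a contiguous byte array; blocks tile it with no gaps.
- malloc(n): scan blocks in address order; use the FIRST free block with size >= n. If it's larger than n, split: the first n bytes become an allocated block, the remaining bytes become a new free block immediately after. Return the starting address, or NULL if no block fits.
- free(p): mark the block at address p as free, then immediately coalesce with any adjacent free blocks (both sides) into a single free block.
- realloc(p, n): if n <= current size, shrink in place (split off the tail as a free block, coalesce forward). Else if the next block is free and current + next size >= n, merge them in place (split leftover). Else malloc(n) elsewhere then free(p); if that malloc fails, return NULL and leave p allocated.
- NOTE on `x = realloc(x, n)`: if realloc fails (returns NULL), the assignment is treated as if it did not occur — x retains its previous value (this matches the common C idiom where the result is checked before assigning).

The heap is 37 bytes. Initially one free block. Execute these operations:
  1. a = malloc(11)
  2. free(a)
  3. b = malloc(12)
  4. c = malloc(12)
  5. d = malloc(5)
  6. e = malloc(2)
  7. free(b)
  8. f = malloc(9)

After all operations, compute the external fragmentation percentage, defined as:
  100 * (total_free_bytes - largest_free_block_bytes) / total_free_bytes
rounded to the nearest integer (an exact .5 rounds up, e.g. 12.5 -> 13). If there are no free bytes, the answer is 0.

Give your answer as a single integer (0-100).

Answer: 33

Derivation:
Op 1: a = malloc(11) -> a = 0; heap: [0-10 ALLOC][11-36 FREE]
Op 2: free(a) -> (freed a); heap: [0-36 FREE]
Op 3: b = malloc(12) -> b = 0; heap: [0-11 ALLOC][12-36 FREE]
Op 4: c = malloc(12) -> c = 12; heap: [0-11 ALLOC][12-23 ALLOC][24-36 FREE]
Op 5: d = malloc(5) -> d = 24; heap: [0-11 ALLOC][12-23 ALLOC][24-28 ALLOC][29-36 FREE]
Op 6: e = malloc(2) -> e = 29; heap: [0-11 ALLOC][12-23 ALLOC][24-28 ALLOC][29-30 ALLOC][31-36 FREE]
Op 7: free(b) -> (freed b); heap: [0-11 FREE][12-23 ALLOC][24-28 ALLOC][29-30 ALLOC][31-36 FREE]
Op 8: f = malloc(9) -> f = 0; heap: [0-8 ALLOC][9-11 FREE][12-23 ALLOC][24-28 ALLOC][29-30 ALLOC][31-36 FREE]
Free blocks: [3 6] total_free=9 largest=6 -> 100*(9-6)/9 = 300/9 ≈ 33.333 -> rounds to 33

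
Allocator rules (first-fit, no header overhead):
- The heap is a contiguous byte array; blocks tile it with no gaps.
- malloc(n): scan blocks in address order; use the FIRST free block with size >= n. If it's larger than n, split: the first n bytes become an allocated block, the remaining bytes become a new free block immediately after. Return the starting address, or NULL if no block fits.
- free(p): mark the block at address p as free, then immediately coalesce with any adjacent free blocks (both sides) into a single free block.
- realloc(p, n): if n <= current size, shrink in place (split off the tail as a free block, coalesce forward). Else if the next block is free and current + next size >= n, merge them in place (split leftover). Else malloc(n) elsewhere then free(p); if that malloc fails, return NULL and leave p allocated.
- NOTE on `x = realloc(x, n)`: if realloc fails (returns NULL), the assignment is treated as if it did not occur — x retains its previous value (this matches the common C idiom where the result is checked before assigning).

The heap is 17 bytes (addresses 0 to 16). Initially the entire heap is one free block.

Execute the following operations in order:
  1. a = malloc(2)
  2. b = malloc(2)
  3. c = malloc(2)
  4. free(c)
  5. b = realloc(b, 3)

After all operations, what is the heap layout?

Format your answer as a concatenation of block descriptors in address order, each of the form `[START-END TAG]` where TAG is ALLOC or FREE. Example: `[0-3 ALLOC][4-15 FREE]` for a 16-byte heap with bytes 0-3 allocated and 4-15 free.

Answer: [0-1 ALLOC][2-4 ALLOC][5-16 FREE]

Derivation:
Op 1: a = malloc(2) -> a = 0; heap: [0-1 ALLOC][2-16 FREE]
Op 2: b = malloc(2) -> b = 2; heap: [0-1 ALLOC][2-3 ALLOC][4-16 FREE]
Op 3: c = malloc(2) -> c = 4; heap: [0-1 ALLOC][2-3 ALLOC][4-5 ALLOC][6-16 FREE]
Op 4: free(c) -> (freed c); heap: [0-1 ALLOC][2-3 ALLOC][4-16 FREE]
Op 5: b = realloc(b, 3) -> b = 2; heap: [0-1 ALLOC][2-4 ALLOC][5-16 FREE]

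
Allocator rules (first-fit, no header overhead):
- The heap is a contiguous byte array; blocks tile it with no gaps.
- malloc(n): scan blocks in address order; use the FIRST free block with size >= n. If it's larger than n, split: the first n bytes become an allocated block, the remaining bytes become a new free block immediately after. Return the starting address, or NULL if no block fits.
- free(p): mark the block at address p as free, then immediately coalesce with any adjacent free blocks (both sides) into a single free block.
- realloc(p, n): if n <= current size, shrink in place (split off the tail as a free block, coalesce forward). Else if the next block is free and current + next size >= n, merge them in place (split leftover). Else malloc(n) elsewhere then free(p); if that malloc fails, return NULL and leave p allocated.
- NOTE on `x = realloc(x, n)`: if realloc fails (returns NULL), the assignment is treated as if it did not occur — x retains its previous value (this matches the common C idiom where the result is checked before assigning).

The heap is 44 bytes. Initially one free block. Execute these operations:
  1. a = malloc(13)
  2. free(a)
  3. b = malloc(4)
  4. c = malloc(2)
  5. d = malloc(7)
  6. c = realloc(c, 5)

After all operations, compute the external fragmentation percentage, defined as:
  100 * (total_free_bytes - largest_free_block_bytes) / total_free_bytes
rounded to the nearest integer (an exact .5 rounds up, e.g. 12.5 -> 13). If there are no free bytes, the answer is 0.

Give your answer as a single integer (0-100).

Answer: 7

Derivation:
Op 1: a = malloc(13) -> a = 0; heap: [0-12 ALLOC][13-43 FREE]
Op 2: free(a) -> (freed a); heap: [0-43 FREE]
Op 3: b = malloc(4) -> b = 0; heap: [0-3 ALLOC][4-43 FREE]
Op 4: c = malloc(2) -> c = 4; heap: [0-3 ALLOC][4-5 ALLOC][6-43 FREE]
Op 5: d = malloc(7) -> d = 6; heap: [0-3 ALLOC][4-5 ALLOC][6-12 ALLOC][13-43 FREE]
Op 6: c = realloc(c, 5) -> c = 13; heap: [0-3 ALLOC][4-5 FREE][6-12 ALLOC][13-17 ALLOC][18-43 FREE]
Free blocks: [2 26] total_free=28 largest=26 -> 100*(28-26)/28 = 200/28 ≈ 7.143 -> rounds to 7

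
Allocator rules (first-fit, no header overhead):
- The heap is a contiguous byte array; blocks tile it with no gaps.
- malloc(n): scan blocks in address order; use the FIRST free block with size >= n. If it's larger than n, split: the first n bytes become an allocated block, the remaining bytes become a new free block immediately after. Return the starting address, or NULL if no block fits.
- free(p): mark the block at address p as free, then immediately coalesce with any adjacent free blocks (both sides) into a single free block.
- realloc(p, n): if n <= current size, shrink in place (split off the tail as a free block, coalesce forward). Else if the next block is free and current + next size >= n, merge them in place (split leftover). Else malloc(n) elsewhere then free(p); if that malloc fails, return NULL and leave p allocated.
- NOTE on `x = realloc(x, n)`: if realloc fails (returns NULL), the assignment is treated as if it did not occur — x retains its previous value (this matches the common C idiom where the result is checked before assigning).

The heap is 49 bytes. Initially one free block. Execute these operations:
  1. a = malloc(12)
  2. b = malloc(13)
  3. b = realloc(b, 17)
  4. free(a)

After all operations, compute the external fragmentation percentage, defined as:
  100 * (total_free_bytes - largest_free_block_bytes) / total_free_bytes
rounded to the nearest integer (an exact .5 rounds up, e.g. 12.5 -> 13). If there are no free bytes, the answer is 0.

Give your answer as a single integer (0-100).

Answer: 38

Derivation:
Op 1: a = malloc(12) -> a = 0; heap: [0-11 ALLOC][12-48 FREE]
Op 2: b = malloc(13) -> b = 12; heap: [0-11 ALLOC][12-24 ALLOC][25-48 FREE]
Op 3: b = realloc(b, 17) -> b = 12; heap: [0-11 ALLOC][12-28 ALLOC][29-48 FREE]
Op 4: free(a) -> (freed a); heap: [0-11 FREE][12-28 ALLOC][29-48 FREE]
Free blocks: [12 20] total_free=32 largest=20 -> 100*(32-20)/32 = 1200/32 = 37.5 -> rounds to 38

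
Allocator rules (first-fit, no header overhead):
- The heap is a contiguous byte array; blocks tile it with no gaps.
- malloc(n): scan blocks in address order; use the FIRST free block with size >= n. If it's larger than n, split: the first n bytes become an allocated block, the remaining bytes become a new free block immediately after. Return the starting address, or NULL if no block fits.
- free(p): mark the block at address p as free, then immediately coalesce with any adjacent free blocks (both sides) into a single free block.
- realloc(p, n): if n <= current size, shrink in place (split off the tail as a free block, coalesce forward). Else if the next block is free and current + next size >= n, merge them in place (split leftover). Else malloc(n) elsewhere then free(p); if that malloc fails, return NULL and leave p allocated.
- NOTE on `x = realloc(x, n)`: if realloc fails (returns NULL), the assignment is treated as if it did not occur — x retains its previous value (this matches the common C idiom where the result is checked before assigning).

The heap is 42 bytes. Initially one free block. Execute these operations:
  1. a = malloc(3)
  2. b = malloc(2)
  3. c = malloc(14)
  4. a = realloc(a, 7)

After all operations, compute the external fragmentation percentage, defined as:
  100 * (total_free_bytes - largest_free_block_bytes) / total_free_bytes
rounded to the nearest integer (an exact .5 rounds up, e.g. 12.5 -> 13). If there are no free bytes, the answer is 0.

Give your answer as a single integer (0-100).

Op 1: a = malloc(3) -> a = 0; heap: [0-2 ALLOC][3-41 FREE]
Op 2: b = malloc(2) -> b = 3; heap: [0-2 ALLOC][3-4 ALLOC][5-41 FREE]
Op 3: c = malloc(14) -> c = 5; heap: [0-2 ALLOC][3-4 ALLOC][5-18 ALLOC][19-41 FREE]
Op 4: a = realloc(a, 7) -> a = 19; heap: [0-2 FREE][3-4 ALLOC][5-18 ALLOC][19-25 ALLOC][26-41 FREE]
Free blocks: [3 16] total_free=19 largest=16 -> 100*(19-16)/19 = 300/19 ≈ 15.789 -> rounds to 16

Answer: 16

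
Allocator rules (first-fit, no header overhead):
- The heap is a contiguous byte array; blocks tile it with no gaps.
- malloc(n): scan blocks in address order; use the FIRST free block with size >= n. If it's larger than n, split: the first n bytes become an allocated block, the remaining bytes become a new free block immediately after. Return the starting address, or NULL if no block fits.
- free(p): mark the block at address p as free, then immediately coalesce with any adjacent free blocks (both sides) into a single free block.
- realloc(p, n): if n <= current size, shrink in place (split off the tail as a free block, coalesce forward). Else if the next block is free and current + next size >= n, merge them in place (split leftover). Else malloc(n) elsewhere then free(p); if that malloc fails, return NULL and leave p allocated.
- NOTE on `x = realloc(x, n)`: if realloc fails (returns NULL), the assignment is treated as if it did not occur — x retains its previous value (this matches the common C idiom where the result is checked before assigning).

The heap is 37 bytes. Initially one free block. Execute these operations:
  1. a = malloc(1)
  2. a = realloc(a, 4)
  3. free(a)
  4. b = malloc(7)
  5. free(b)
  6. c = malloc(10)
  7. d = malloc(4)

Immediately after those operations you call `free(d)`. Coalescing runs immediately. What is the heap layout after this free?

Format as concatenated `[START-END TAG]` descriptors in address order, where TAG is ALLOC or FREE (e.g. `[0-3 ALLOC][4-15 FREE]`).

Op 1: a = malloc(1) -> a = 0; heap: [0-0 ALLOC][1-36 FREE]
Op 2: a = realloc(a, 4) -> a = 0; heap: [0-3 ALLOC][4-36 FREE]
Op 3: free(a) -> (freed a); heap: [0-36 FREE]
Op 4: b = malloc(7) -> b = 0; heap: [0-6 ALLOC][7-36 FREE]
Op 5: free(b) -> (freed b); heap: [0-36 FREE]
Op 6: c = malloc(10) -> c = 0; heap: [0-9 ALLOC][10-36 FREE]
Op 7: d = malloc(4) -> d = 10; heap: [0-9 ALLOC][10-13 ALLOC][14-36 FREE]
free(d): d = 10 -> block [10-13 ALLOC]; mark free, coalesce with adjacent free neighbors -> [0-9 ALLOC][10-36 FREE]

Answer: [0-9 ALLOC][10-36 FREE]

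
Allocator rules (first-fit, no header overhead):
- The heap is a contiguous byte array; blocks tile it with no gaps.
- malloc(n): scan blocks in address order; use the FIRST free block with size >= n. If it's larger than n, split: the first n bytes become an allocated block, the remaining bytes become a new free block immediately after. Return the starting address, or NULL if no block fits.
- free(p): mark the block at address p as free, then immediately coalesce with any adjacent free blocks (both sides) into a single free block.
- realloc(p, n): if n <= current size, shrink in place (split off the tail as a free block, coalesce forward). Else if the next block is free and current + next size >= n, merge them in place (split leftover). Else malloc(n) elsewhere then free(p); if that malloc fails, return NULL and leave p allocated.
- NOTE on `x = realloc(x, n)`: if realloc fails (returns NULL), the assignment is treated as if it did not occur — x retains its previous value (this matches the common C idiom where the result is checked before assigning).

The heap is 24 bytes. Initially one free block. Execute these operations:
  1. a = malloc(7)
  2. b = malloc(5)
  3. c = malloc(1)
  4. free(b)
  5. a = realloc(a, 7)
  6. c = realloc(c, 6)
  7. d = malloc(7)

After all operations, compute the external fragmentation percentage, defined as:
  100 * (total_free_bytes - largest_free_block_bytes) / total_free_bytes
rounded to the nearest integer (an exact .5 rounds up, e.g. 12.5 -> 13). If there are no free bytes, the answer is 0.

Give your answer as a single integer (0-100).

Answer: 45

Derivation:
Op 1: a = malloc(7) -> a = 0; heap: [0-6 ALLOC][7-23 FREE]
Op 2: b = malloc(5) -> b = 7; heap: [0-6 ALLOC][7-11 ALLOC][12-23 FREE]
Op 3: c = malloc(1) -> c = 12; heap: [0-6 ALLOC][7-11 ALLOC][12-12 ALLOC][13-23 FREE]
Op 4: free(b) -> (freed b); heap: [0-6 ALLOC][7-11 FREE][12-12 ALLOC][13-23 FREE]
Op 5: a = realloc(a, 7) -> a = 0; heap: [0-6 ALLOC][7-11 FREE][12-12 ALLOC][13-23 FREE]
Op 6: c = realloc(c, 6) -> c = 12; heap: [0-6 ALLOC][7-11 FREE][12-17 ALLOC][18-23 FREE]
Op 7: d = malloc(7) -> d = NULL; heap: [0-6 ALLOC][7-11 FREE][12-17 ALLOC][18-23 FREE]
Free blocks: [5 6] total_free=11 largest=6 -> 100*(11-6)/11 = 500/11 ≈ 45.455 -> rounds to 45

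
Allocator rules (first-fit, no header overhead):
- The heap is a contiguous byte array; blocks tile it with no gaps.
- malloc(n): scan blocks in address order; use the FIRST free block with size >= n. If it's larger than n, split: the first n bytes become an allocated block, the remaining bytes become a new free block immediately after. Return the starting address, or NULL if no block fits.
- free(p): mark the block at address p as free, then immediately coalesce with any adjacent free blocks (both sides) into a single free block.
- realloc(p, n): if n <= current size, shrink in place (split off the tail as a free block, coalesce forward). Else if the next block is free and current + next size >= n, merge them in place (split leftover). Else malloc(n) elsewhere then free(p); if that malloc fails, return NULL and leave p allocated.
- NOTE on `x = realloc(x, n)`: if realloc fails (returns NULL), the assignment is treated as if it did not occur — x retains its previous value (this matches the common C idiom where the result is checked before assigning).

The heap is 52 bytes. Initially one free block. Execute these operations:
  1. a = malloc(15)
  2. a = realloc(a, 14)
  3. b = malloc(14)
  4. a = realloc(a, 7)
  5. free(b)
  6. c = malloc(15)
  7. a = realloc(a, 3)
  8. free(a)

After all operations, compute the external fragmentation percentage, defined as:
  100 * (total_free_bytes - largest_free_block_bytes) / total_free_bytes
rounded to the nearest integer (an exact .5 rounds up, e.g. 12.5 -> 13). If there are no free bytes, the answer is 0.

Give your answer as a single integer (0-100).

Answer: 19

Derivation:
Op 1: a = malloc(15) -> a = 0; heap: [0-14 ALLOC][15-51 FREE]
Op 2: a = realloc(a, 14) -> a = 0; heap: [0-13 ALLOC][14-51 FREE]
Op 3: b = malloc(14) -> b = 14; heap: [0-13 ALLOC][14-27 ALLOC][28-51 FREE]
Op 4: a = realloc(a, 7) -> a = 0; heap: [0-6 ALLOC][7-13 FREE][14-27 ALLOC][28-51 FREE]
Op 5: free(b) -> (freed b); heap: [0-6 ALLOC][7-51 FREE]
Op 6: c = malloc(15) -> c = 7; heap: [0-6 ALLOC][7-21 ALLOC][22-51 FREE]
Op 7: a = realloc(a, 3) -> a = 0; heap: [0-2 ALLOC][3-6 FREE][7-21 ALLOC][22-51 FREE]
Op 8: free(a) -> (freed a); heap: [0-6 FREE][7-21 ALLOC][22-51 FREE]
Free blocks: [7 30] total_free=37 largest=30 -> 100*(37-30)/37 = 700/37 ≈ 18.919 -> rounds to 19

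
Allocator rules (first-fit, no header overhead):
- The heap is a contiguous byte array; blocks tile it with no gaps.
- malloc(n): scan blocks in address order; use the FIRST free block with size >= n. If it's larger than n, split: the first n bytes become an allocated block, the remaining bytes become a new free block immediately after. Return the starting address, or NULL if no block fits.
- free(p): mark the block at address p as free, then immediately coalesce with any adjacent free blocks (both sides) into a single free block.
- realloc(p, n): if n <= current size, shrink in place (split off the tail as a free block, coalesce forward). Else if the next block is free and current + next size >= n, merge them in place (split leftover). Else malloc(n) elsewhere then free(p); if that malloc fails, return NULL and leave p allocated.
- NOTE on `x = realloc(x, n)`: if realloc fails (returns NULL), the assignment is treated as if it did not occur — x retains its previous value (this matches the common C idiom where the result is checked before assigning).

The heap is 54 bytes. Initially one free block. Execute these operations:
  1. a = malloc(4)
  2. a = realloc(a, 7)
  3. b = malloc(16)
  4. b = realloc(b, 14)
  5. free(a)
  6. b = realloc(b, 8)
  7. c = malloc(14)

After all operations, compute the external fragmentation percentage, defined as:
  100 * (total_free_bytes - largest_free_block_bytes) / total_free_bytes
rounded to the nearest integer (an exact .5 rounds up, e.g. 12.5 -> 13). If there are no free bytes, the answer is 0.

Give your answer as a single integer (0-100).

Op 1: a = malloc(4) -> a = 0; heap: [0-3 ALLOC][4-53 FREE]
Op 2: a = realloc(a, 7) -> a = 0; heap: [0-6 ALLOC][7-53 FREE]
Op 3: b = malloc(16) -> b = 7; heap: [0-6 ALLOC][7-22 ALLOC][23-53 FREE]
Op 4: b = realloc(b, 14) -> b = 7; heap: [0-6 ALLOC][7-20 ALLOC][21-53 FREE]
Op 5: free(a) -> (freed a); heap: [0-6 FREE][7-20 ALLOC][21-53 FREE]
Op 6: b = realloc(b, 8) -> b = 7; heap: [0-6 FREE][7-14 ALLOC][15-53 FREE]
Op 7: c = malloc(14) -> c = 15; heap: [0-6 FREE][7-14 ALLOC][15-28 ALLOC][29-53 FREE]
Free blocks: [7 25] total_free=32 largest=25 -> 100*(32-25)/32 = 700/32 = 21.875 -> rounds to 22

Answer: 22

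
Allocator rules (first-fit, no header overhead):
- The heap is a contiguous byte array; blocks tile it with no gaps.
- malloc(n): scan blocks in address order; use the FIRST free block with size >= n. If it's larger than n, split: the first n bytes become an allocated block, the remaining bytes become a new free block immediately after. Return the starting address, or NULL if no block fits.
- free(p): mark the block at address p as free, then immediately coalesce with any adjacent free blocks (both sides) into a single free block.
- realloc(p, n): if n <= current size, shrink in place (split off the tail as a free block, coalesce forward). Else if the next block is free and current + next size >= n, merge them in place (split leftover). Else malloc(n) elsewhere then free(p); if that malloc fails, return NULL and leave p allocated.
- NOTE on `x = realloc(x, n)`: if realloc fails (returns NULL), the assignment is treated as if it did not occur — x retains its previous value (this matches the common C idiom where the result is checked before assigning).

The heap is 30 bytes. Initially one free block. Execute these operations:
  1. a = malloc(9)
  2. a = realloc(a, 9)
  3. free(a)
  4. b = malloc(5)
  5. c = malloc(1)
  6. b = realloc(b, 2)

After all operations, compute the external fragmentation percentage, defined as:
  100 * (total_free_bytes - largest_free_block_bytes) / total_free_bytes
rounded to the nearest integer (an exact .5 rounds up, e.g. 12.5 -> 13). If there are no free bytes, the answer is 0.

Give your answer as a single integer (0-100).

Answer: 11

Derivation:
Op 1: a = malloc(9) -> a = 0; heap: [0-8 ALLOC][9-29 FREE]
Op 2: a = realloc(a, 9) -> a = 0; heap: [0-8 ALLOC][9-29 FREE]
Op 3: free(a) -> (freed a); heap: [0-29 FREE]
Op 4: b = malloc(5) -> b = 0; heap: [0-4 ALLOC][5-29 FREE]
Op 5: c = malloc(1) -> c = 5; heap: [0-4 ALLOC][5-5 ALLOC][6-29 FREE]
Op 6: b = realloc(b, 2) -> b = 0; heap: [0-1 ALLOC][2-4 FREE][5-5 ALLOC][6-29 FREE]
Free blocks: [3 24] total_free=27 largest=24 -> 100*(27-24)/27 = 300/27 ≈ 11.111 -> rounds to 11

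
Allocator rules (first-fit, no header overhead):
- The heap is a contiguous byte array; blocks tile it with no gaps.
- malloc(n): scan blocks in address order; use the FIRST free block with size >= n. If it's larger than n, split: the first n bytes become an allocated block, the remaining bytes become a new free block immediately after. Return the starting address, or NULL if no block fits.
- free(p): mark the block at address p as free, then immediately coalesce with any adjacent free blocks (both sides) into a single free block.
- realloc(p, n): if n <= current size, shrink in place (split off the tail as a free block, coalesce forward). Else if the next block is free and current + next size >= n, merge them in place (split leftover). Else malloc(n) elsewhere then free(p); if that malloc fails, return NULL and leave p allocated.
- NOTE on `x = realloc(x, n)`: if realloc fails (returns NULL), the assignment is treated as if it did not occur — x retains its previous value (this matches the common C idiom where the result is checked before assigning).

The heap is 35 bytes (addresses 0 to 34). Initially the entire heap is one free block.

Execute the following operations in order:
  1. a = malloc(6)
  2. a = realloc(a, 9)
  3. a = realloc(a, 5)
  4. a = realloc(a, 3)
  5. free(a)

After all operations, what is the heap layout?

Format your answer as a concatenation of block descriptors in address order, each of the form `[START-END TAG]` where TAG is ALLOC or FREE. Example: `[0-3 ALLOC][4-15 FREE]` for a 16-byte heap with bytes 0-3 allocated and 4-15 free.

Op 1: a = malloc(6) -> a = 0; heap: [0-5 ALLOC][6-34 FREE]
Op 2: a = realloc(a, 9) -> a = 0; heap: [0-8 ALLOC][9-34 FREE]
Op 3: a = realloc(a, 5) -> a = 0; heap: [0-4 ALLOC][5-34 FREE]
Op 4: a = realloc(a, 3) -> a = 0; heap: [0-2 ALLOC][3-34 FREE]
Op 5: free(a) -> (freed a); heap: [0-34 FREE]

Answer: [0-34 FREE]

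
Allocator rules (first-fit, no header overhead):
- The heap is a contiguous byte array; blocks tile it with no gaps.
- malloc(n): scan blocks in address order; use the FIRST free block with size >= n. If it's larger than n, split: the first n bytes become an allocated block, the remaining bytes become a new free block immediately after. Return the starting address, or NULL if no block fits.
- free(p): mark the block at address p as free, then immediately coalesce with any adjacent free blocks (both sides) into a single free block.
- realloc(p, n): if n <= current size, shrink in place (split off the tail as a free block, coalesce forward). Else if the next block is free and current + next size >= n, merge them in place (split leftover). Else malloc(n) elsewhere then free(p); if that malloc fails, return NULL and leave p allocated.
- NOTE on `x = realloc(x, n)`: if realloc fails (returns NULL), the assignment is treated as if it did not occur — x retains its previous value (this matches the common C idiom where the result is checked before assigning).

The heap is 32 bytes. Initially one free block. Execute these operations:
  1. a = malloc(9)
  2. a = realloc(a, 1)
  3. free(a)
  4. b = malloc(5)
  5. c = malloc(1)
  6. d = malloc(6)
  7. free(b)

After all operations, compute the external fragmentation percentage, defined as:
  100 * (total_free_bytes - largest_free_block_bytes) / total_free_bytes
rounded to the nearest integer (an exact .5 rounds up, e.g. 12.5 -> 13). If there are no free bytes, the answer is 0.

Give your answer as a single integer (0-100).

Answer: 20

Derivation:
Op 1: a = malloc(9) -> a = 0; heap: [0-8 ALLOC][9-31 FREE]
Op 2: a = realloc(a, 1) -> a = 0; heap: [0-0 ALLOC][1-31 FREE]
Op 3: free(a) -> (freed a); heap: [0-31 FREE]
Op 4: b = malloc(5) -> b = 0; heap: [0-4 ALLOC][5-31 FREE]
Op 5: c = malloc(1) -> c = 5; heap: [0-4 ALLOC][5-5 ALLOC][6-31 FREE]
Op 6: d = malloc(6) -> d = 6; heap: [0-4 ALLOC][5-5 ALLOC][6-11 ALLOC][12-31 FREE]
Op 7: free(b) -> (freed b); heap: [0-4 FREE][5-5 ALLOC][6-11 ALLOC][12-31 FREE]
Free blocks: [5 20] total_free=25 largest=20 -> 100*(25-20)/25 = 500/25 = 20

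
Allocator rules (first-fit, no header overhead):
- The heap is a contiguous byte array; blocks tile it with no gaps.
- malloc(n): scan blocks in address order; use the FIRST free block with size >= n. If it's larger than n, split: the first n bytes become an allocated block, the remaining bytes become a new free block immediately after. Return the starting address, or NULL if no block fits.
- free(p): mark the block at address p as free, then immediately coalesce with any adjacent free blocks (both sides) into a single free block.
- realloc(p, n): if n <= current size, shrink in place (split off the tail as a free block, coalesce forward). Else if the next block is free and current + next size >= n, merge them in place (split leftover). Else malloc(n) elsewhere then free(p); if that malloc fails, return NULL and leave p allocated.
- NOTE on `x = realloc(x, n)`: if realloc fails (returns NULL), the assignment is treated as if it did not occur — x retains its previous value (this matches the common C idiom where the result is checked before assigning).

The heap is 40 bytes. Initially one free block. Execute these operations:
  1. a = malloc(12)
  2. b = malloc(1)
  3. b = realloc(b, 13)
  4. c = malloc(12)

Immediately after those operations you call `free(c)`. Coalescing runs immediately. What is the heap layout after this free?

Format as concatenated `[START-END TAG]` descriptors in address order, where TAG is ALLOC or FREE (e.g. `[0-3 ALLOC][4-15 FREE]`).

Answer: [0-11 ALLOC][12-24 ALLOC][25-39 FREE]

Derivation:
Op 1: a = malloc(12) -> a = 0; heap: [0-11 ALLOC][12-39 FREE]
Op 2: b = malloc(1) -> b = 12; heap: [0-11 ALLOC][12-12 ALLOC][13-39 FREE]
Op 3: b = realloc(b, 13) -> b = 12; heap: [0-11 ALLOC][12-24 ALLOC][25-39 FREE]
Op 4: c = malloc(12) -> c = 25; heap: [0-11 ALLOC][12-24 ALLOC][25-36 ALLOC][37-39 FREE]
free(c): c = 25 -> block [25-36 ALLOC]; mark free, coalesce with adjacent free neighbors -> [0-11 ALLOC][12-24 ALLOC][25-39 FREE]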